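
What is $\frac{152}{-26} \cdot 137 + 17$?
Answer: $- \frac{10191}{13} \approx -783.92$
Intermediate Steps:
$\frac{152}{-26} \cdot 137 + 17 = 152 \left(- \frac{1}{26}\right) 137 + 17 = \left(- \frac{76}{13}\right) 137 + 17 = - \frac{10412}{13} + 17 = - \frac{10191}{13}$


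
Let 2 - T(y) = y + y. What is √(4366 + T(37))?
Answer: √4294 ≈ 65.529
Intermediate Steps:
T(y) = 2 - 2*y (T(y) = 2 - (y + y) = 2 - 2*y)
√(4366 + T(37)) = √(4366 + (2 - 2*37)) = √(4366 + (2 - 74)) = √(4366 - 72) = √4294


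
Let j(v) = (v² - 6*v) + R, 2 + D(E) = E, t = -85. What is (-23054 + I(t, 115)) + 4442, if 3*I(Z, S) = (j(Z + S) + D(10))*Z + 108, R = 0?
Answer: -117608/3 ≈ -39203.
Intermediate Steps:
D(E) = -2 + E
j(v) = v² - 6*v (j(v) = (v² - 6*v) + 0 = v² - 6*v)
I(Z, S) = 36 + Z*(8 + (S + Z)*(-6 + S + Z))/3 (I(Z, S) = (((Z + S)*(-6 + (Z + S)) + (-2 + 10))*Z + 108)/3 = (((S + Z)*(-6 + (S + Z)) + 8)*Z + 108)/3 = (((S + Z)*(-6 + S + Z) + 8)*Z + 108)/3 = ((8 + (S + Z)*(-6 + S + Z))*Z + 108)/3 = (Z*(8 + (S + Z)*(-6 + S + Z)) + 108)/3 = (108 + Z*(8 + (S + Z)*(-6 + S + Z)))/3 = 36 + Z*(8 + (S + Z)*(-6 + S + Z))/3)
(-23054 + I(t, 115)) + 4442 = (-23054 + (36 + (8/3)*(-85) + (⅓)*(-85)*((115 - 85)² - 6*115 - 6*(-85)))) + 4442 = (-23054 + (36 - 680/3 + (⅓)*(-85)*(30² - 690 + 510))) + 4442 = (-23054 + (36 - 680/3 + (⅓)*(-85)*(900 - 690 + 510))) + 4442 = (-23054 + (36 - 680/3 + (⅓)*(-85)*720)) + 4442 = (-23054 + (36 - 680/3 - 20400)) + 4442 = (-23054 - 61772/3) + 4442 = -130934/3 + 4442 = -117608/3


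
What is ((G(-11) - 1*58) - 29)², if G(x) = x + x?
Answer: 11881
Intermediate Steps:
G(x) = 2*x
((G(-11) - 1*58) - 29)² = ((2*(-11) - 1*58) - 29)² = ((-22 - 58) - 29)² = (-80 - 29)² = (-109)² = 11881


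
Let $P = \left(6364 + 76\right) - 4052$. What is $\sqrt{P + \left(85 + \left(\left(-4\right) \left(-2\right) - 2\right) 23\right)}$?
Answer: $\sqrt{2611} \approx 51.098$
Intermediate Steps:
$P = 2388$ ($P = 6440 - 4052 = 2388$)
$\sqrt{P + \left(85 + \left(\left(-4\right) \left(-2\right) - 2\right) 23\right)} = \sqrt{2388 + \left(85 + \left(\left(-4\right) \left(-2\right) - 2\right) 23\right)} = \sqrt{2388 + \left(85 + \left(8 - 2\right) 23\right)} = \sqrt{2388 + \left(85 + 6 \cdot 23\right)} = \sqrt{2388 + \left(85 + 138\right)} = \sqrt{2388 + 223} = \sqrt{2611}$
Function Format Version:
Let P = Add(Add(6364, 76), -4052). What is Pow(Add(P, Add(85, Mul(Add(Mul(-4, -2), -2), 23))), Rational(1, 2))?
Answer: Pow(2611, Rational(1, 2)) ≈ 51.098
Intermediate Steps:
P = 2388 (P = Add(6440, -4052) = 2388)
Pow(Add(P, Add(85, Mul(Add(Mul(-4, -2), -2), 23))), Rational(1, 2)) = Pow(Add(2388, Add(85, Mul(Add(Mul(-4, -2), -2), 23))), Rational(1, 2)) = Pow(Add(2388, Add(85, Mul(Add(8, -2), 23))), Rational(1, 2)) = Pow(Add(2388, Add(85, Mul(6, 23))), Rational(1, 2)) = Pow(Add(2388, Add(85, 138)), Rational(1, 2)) = Pow(Add(2388, 223), Rational(1, 2)) = Pow(2611, Rational(1, 2))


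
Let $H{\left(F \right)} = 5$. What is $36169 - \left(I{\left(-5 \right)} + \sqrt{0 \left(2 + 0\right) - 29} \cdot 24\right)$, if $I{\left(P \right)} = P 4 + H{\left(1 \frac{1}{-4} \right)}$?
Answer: $36184 - 24 i \sqrt{29} \approx 36184.0 - 129.24 i$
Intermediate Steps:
$I{\left(P \right)} = 5 + 4 P$ ($I{\left(P \right)} = P 4 + 5 = 4 P + 5 = 5 + 4 P$)
$36169 - \left(I{\left(-5 \right)} + \sqrt{0 \left(2 + 0\right) - 29} \cdot 24\right) = 36169 - \left(\left(5 + 4 \left(-5\right)\right) + \sqrt{0 \left(2 + 0\right) - 29} \cdot 24\right) = 36169 - \left(\left(5 - 20\right) + \sqrt{0 \cdot 2 - 29} \cdot 24\right) = 36169 - \left(-15 + \sqrt{0 - 29} \cdot 24\right) = 36169 - \left(-15 + \sqrt{-29} \cdot 24\right) = 36169 - \left(-15 + i \sqrt{29} \cdot 24\right) = 36169 - \left(-15 + 24 i \sqrt{29}\right) = 36169 + \left(15 - 24 i \sqrt{29}\right) = 36184 - 24 i \sqrt{29}$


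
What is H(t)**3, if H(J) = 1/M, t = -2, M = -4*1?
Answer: -1/64 ≈ -0.015625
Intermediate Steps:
M = -4
H(J) = -1/4 (H(J) = 1/(-4) = -1/4)
H(t)**3 = (-1/4)**3 = -1/64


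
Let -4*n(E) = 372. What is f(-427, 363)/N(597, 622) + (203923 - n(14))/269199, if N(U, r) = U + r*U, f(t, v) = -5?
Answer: 3613263281/4767783489 ≈ 0.75785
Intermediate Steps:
N(U, r) = U + U*r
n(E) = -93 (n(E) = -¼*372 = -93)
f(-427, 363)/N(597, 622) + (203923 - n(14))/269199 = -5*1/(597*(1 + 622)) + (203923 - 1*(-93))/269199 = -5/(597*623) + (203923 + 93)*(1/269199) = -5/371931 + 204016*(1/269199) = -5*1/371931 + 204016/269199 = -5/371931 + 204016/269199 = 3613263281/4767783489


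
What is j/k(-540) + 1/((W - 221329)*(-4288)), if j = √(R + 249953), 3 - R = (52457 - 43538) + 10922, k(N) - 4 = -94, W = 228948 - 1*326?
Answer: -1/31272384 - 23*√435/90 ≈ -5.3300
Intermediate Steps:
W = 228622 (W = 228948 - 326 = 228622)
k(N) = -90 (k(N) = 4 - 94 = -90)
R = -19838 (R = 3 - ((52457 - 43538) + 10922) = 3 - (8919 + 10922) = 3 - 1*19841 = 3 - 19841 = -19838)
j = 23*√435 (j = √(-19838 + 249953) = √230115 = 23*√435 ≈ 479.70)
j/k(-540) + 1/((W - 221329)*(-4288)) = (23*√435)/(-90) + 1/((228622 - 221329)*(-4288)) = (23*√435)*(-1/90) - 1/4288/7293 = -23*√435/90 + (1/7293)*(-1/4288) = -23*√435/90 - 1/31272384 = -1/31272384 - 23*√435/90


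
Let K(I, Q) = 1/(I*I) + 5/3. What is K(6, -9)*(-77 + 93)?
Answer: 244/9 ≈ 27.111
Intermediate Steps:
K(I, Q) = 5/3 + I⁻² (K(I, Q) = I⁻² + 5*(⅓) = I⁻² + 5/3 = 5/3 + I⁻²)
K(6, -9)*(-77 + 93) = (5/3 + 6⁻²)*(-77 + 93) = (5/3 + 1/36)*16 = (61/36)*16 = 244/9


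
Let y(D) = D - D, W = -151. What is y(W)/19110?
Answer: 0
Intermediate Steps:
y(D) = 0
y(W)/19110 = 0/19110 = 0*(1/19110) = 0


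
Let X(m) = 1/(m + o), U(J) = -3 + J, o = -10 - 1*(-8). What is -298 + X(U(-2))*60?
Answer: -2146/7 ≈ -306.57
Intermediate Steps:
o = -2 (o = -10 + 8 = -2)
X(m) = 1/(-2 + m) (X(m) = 1/(m - 2) = 1/(-2 + m))
-298 + X(U(-2))*60 = -298 + 60/(-2 + (-3 - 2)) = -298 + 60/(-2 - 5) = -298 + 60/(-7) = -298 - ⅐*60 = -298 - 60/7 = -2146/7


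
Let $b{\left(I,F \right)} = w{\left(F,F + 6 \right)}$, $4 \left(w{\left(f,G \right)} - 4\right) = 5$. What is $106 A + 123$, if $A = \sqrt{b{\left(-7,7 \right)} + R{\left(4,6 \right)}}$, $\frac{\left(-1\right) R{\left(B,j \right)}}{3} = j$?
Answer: $123 + 53 i \sqrt{51} \approx 123.0 + 378.5 i$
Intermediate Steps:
$w{\left(f,G \right)} = \frac{21}{4}$ ($w{\left(f,G \right)} = 4 + \frac{1}{4} \cdot 5 = 4 + \frac{5}{4} = \frac{21}{4}$)
$b{\left(I,F \right)} = \frac{21}{4}$
$R{\left(B,j \right)} = - 3 j$
$A = \frac{i \sqrt{51}}{2}$ ($A = \sqrt{\frac{21}{4} - 18} = \sqrt{- \frac{51}{4}} = \frac{i \sqrt{51}}{2} \approx 3.5707 i$)
$106 A + 123 = 106 \frac{i \sqrt{51}}{2} + 123 = 53 i \sqrt{51} + 123 = 123 + 53 i \sqrt{51}$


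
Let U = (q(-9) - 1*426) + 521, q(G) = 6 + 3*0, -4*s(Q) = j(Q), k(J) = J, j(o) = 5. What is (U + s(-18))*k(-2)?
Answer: -399/2 ≈ -199.50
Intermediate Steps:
s(Q) = -5/4 (s(Q) = -¼*5 = -5/4)
q(G) = 6 (q(G) = 6 + 0 = 6)
U = 101 (U = (6 - 1*426) + 521 = (6 - 426) + 521 = -420 + 521 = 101)
(U + s(-18))*k(-2) = (101 - 5/4)*(-2) = (399/4)*(-2) = -399/2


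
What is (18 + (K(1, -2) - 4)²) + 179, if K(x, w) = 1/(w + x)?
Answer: 222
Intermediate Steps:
(18 + (K(1, -2) - 4)²) + 179 = (18 + (1/(-2 + 1) - 4)²) + 179 = (18 + (1/(-1) - 4)²) + 179 = (18 + (-1 - 4)²) + 179 = (18 + (-5)²) + 179 = (18 + 25) + 179 = 43 + 179 = 222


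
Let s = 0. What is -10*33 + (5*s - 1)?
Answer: -331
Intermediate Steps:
-10*33 + (5*s - 1) = -10*33 + (5*0 - 1) = -330 + (0 - 1) = -330 - 1 = -331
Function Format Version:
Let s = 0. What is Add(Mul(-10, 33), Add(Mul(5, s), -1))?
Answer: -331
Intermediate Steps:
Add(Mul(-10, 33), Add(Mul(5, s), -1)) = Add(Mul(-10, 33), Add(Mul(5, 0), -1)) = Add(-330, Add(0, -1)) = Add(-330, -1) = -331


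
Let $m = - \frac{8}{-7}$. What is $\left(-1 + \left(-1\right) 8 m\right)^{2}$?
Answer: $\frac{5041}{49} \approx 102.88$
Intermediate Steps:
$m = \frac{8}{7}$ ($m = \left(-8\right) \left(- \frac{1}{7}\right) = \frac{8}{7} \approx 1.1429$)
$\left(-1 + \left(-1\right) 8 m\right)^{2} = \left(-1 + \left(-1\right) 8 \cdot \frac{8}{7}\right)^{2} = \left(-1 - \frac{64}{7}\right)^{2} = \left(- \frac{71}{7}\right)^{2} = \frac{5041}{49}$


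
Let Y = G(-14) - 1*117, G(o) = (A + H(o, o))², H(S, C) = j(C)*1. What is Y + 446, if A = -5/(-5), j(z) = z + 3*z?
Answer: 3354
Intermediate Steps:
j(z) = 4*z
A = 1 (A = -5*(-⅕) = 1)
H(S, C) = 4*C (H(S, C) = (4*C)*1 = 4*C)
G(o) = (1 + 4*o)²
Y = 2908 (Y = (1 + 4*(-14))² - 1*117 = (1 - 56)² - 117 = (-55)² - 117 = 3025 - 117 = 2908)
Y + 446 = 2908 + 446 = 3354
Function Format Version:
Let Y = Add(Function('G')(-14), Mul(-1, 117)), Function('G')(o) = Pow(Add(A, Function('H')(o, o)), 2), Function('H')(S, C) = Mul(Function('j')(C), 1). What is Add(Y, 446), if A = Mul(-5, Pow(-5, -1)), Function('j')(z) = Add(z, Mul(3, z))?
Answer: 3354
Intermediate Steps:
Function('j')(z) = Mul(4, z)
A = 1 (A = Mul(-5, Rational(-1, 5)) = 1)
Function('H')(S, C) = Mul(4, C) (Function('H')(S, C) = Mul(Mul(4, C), 1) = Mul(4, C))
Function('G')(o) = Pow(Add(1, Mul(4, o)), 2)
Y = 2908 (Y = Add(Pow(Add(1, Mul(4, -14)), 2), Mul(-1, 117)) = Add(Pow(Add(1, -56), 2), -117) = Add(Pow(-55, 2), -117) = Add(3025, -117) = 2908)
Add(Y, 446) = Add(2908, 446) = 3354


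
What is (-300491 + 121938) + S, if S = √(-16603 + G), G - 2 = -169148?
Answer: -178553 + I*√185749 ≈ -1.7855e+5 + 430.99*I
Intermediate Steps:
G = -169146 (G = 2 - 169148 = -169146)
S = I*√185749 (S = √(-16603 - 169146) = √(-185749) = I*√185749 ≈ 430.99*I)
(-300491 + 121938) + S = (-300491 + 121938) + I*√185749 = -178553 + I*√185749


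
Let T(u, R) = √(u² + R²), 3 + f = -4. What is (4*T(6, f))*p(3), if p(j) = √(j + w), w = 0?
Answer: 4*√255 ≈ 63.875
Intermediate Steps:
p(j) = √j (p(j) = √(j + 0) = √j)
f = -7 (f = -3 - 4 = -7)
T(u, R) = √(R² + u²)
(4*T(6, f))*p(3) = (4*√((-7)² + 6²))*√3 = (4*√(49 + 36))*√3 = (4*√85)*√3 = 4*√255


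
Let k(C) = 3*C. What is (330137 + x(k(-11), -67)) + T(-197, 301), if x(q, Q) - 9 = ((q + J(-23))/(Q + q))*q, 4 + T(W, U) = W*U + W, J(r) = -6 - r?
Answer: 6766068/25 ≈ 2.7064e+5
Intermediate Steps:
T(W, U) = -4 + W + U*W (T(W, U) = -4 + (W*U + W) = -4 + (U*W + W) = -4 + (W + U*W) = -4 + W + U*W)
x(q, Q) = 9 + q*(17 + q)/(Q + q) (x(q, Q) = 9 + ((q + (-6 - 1*(-23)))/(Q + q))*q = 9 + ((q + (-6 + 23))/(Q + q))*q = 9 + ((q + 17)/(Q + q))*q = 9 + ((17 + q)/(Q + q))*q = 9 + q*(17 + q)/(Q + q))
(330137 + x(k(-11), -67)) + T(-197, 301) = (330137 + ((3*(-11))² + 9*(-67) + 26*(3*(-11)))/(-67 + 3*(-11))) + (-4 - 197 + 301*(-197)) = (330137 + ((-33)² - 603 + 26*(-33))/(-67 - 33)) + (-4 - 197 - 59297) = (330137 + (1089 - 603 - 858)/(-100)) - 59498 = (330137 - 1/100*(-372)) - 59498 = (330137 + 93/25) - 59498 = 8253518/25 - 59498 = 6766068/25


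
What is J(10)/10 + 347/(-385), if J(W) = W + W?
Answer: 423/385 ≈ 1.0987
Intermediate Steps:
J(W) = 2*W
J(10)/10 + 347/(-385) = (2*10)/10 + 347/(-385) = 20*(⅒) + 347*(-1/385) = 2 - 347/385 = 423/385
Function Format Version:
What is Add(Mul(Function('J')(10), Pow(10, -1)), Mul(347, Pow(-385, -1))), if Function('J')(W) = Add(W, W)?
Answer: Rational(423, 385) ≈ 1.0987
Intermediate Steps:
Function('J')(W) = Mul(2, W)
Add(Mul(Function('J')(10), Pow(10, -1)), Mul(347, Pow(-385, -1))) = Add(Mul(Mul(2, 10), Pow(10, -1)), Mul(347, Pow(-385, -1))) = Add(Mul(20, Rational(1, 10)), Mul(347, Rational(-1, 385))) = Add(2, Rational(-347, 385)) = Rational(423, 385)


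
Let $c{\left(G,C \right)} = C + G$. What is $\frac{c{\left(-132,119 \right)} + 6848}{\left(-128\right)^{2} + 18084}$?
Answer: $\frac{6835}{34468} \approx 0.1983$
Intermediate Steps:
$\frac{c{\left(-132,119 \right)} + 6848}{\left(-128\right)^{2} + 18084} = \frac{\left(119 - 132\right) + 6848}{\left(-128\right)^{2} + 18084} = \frac{-13 + 6848}{16384 + 18084} = \frac{6835}{34468}$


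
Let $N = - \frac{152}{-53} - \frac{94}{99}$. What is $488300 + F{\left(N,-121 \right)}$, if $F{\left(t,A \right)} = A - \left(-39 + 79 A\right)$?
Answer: $497777$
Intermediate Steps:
$N = \frac{10066}{5247}$ ($N = \left(-152\right) \left(- \frac{1}{53}\right) - \frac{94}{99} = \frac{152}{53} - \frac{94}{99} = \frac{10066}{5247} \approx 1.9184$)
$F{\left(t,A \right)} = 39 - 78 A$ ($F{\left(t,A \right)} = A - \left(-39 + 79 A\right) = 39 - 78 A$)
$488300 + F{\left(N,-121 \right)} = 488300 + \left(39 - -9438\right) = 488300 + \left(39 + 9438\right) = 488300 + 9477 = 497777$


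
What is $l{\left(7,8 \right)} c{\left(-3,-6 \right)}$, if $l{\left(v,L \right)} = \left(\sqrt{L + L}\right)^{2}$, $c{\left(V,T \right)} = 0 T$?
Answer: $0$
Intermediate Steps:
$c{\left(V,T \right)} = 0$
$l{\left(v,L \right)} = 2 L$ ($l{\left(v,L \right)} = \left(\sqrt{2 L}\right)^{2} = \left(\sqrt{2} \sqrt{L}\right)^{2} = 2 L$)
$l{\left(7,8 \right)} c{\left(-3,-6 \right)} = 2 \cdot 8 \cdot 0 = 16 \cdot 0 = 0$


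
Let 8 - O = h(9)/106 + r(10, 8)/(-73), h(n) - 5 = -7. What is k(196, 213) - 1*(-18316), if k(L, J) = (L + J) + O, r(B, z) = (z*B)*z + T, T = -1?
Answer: 72511917/3869 ≈ 18742.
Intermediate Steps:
h(n) = -2 (h(n) = 5 - 7 = -2)
r(B, z) = -1 + B*z² (r(B, z) = (z*B)*z - 1 = (B*z)*z - 1 = B*z² - 1 = -1 + B*z²)
O = 64892/3869 (O = 8 - (-2/106 + (-1 + 10*8²)/(-73)) = 8 - (-2*1/106 + (-1 + 10*64)*(-1/73)) = 8 - (-1/53 + (-1 + 640)*(-1/73)) = 8 - (-1/53 + 639*(-1/73)) = 8 - (-1/53 - 639/73) = 8 - 1*(-33940/3869) = 8 + 33940/3869 = 64892/3869 ≈ 16.772)
k(L, J) = 64892/3869 + J + L (k(L, J) = (L + J) + 64892/3869 = (J + L) + 64892/3869 = 64892/3869 + J + L)
k(196, 213) - 1*(-18316) = (64892/3869 + 213 + 196) - 1*(-18316) = 1647313/3869 + 18316 = 72511917/3869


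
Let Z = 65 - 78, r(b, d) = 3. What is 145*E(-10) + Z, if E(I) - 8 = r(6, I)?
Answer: 1582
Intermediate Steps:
E(I) = 11 (E(I) = 8 + 3 = 11)
Z = -13
145*E(-10) + Z = 145*11 - 13 = 1595 - 13 = 1582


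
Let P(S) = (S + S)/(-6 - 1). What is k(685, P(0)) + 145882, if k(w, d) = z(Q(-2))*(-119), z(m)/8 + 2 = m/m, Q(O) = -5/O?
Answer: 146834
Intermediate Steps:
z(m) = -8 (z(m) = -16 + 8*(m/m) = -16 + 8*1 = -16 + 8 = -8)
P(S) = -2*S/7 (P(S) = (2*S)/(-7) = (2*S)*(-⅐) = -2*S/7)
k(w, d) = 952 (k(w, d) = -8*(-119) = 952)
k(685, P(0)) + 145882 = 952 + 145882 = 146834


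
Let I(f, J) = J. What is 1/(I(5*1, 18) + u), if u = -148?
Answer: -1/130 ≈ -0.0076923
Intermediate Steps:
1/(I(5*1, 18) + u) = 1/(18 - 148) = 1/(-130) = -1/130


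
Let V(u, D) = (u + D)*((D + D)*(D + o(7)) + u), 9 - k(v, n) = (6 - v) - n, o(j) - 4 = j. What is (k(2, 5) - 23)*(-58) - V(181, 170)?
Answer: -21663317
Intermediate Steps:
o(j) = 4 + j
k(v, n) = 3 + n + v (k(v, n) = 9 - ((6 - v) - n) = 9 - (6 - n - v) = 9 + (-6 + n + v) = 3 + n + v)
V(u, D) = (D + u)*(u + 2*D*(11 + D)) (V(u, D) = (u + D)*((D + D)*(D + (4 + 7)) + u) = (D + u)*((2*D)*(D + 11) + u) = (D + u)*((2*D)*(11 + D) + u) = (D + u)*(2*D*(11 + D) + u) = (D + u)*(u + 2*D*(11 + D)))
(k(2, 5) - 23)*(-58) - V(181, 170) = ((3 + 5 + 2) - 23)*(-58) - (181**2 + 2*170**3 + 22*170**2 + 2*181*170**2 + 23*170*181) = (10 - 23)*(-58) - (32761 + 2*4913000 + 22*28900 + 2*181*28900 + 707710) = -13*(-58) - (32761 + 9826000 + 635800 + 10461800 + 707710) = 754 - 1*21664071 = 754 - 21664071 = -21663317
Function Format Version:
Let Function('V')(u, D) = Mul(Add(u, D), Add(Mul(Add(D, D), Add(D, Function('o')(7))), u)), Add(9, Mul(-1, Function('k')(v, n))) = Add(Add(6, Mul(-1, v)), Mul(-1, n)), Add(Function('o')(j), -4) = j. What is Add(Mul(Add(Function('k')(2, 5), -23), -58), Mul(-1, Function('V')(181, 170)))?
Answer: -21663317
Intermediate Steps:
Function('o')(j) = Add(4, j)
Function('k')(v, n) = Add(3, n, v) (Function('k')(v, n) = Add(9, Mul(-1, Add(Add(6, Mul(-1, v)), Mul(-1, n)))) = Add(9, Mul(-1, Add(6, Mul(-1, n), Mul(-1, v)))) = Add(9, Add(-6, n, v)) = Add(3, n, v))
Function('V')(u, D) = Mul(Add(D, u), Add(u, Mul(2, D, Add(11, D)))) (Function('V')(u, D) = Mul(Add(u, D), Add(Mul(Add(D, D), Add(D, Add(4, 7))), u)) = Mul(Add(D, u), Add(Mul(Mul(2, D), Add(D, 11)), u)) = Mul(Add(D, u), Add(Mul(Mul(2, D), Add(11, D)), u)) = Mul(Add(D, u), Add(Mul(2, D, Add(11, D)), u)) = Mul(Add(D, u), Add(u, Mul(2, D, Add(11, D)))))
Add(Mul(Add(Function('k')(2, 5), -23), -58), Mul(-1, Function('V')(181, 170))) = Add(Mul(Add(Add(3, 5, 2), -23), -58), Mul(-1, Add(Pow(181, 2), Mul(2, Pow(170, 3)), Mul(22, Pow(170, 2)), Mul(2, 181, Pow(170, 2)), Mul(23, 170, 181)))) = Add(Mul(Add(10, -23), -58), Mul(-1, Add(32761, Mul(2, 4913000), Mul(22, 28900), Mul(2, 181, 28900), 707710))) = Add(Mul(-13, -58), Mul(-1, Add(32761, 9826000, 635800, 10461800, 707710))) = Add(754, Mul(-1, 21664071)) = Add(754, -21664071) = -21663317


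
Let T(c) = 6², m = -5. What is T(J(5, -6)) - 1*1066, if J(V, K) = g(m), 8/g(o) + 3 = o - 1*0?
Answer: -1030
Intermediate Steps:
g(o) = 8/(-3 + o) (g(o) = 8/(-3 + (o - 1*0)) = 8/(-3 + (o + 0)) = 8/(-3 + o))
J(V, K) = -1 (J(V, K) = 8/(-3 - 5) = 8/(-8) = 8*(-⅛) = -1)
T(c) = 36
T(J(5, -6)) - 1*1066 = 36 - 1*1066 = 36 - 1066 = -1030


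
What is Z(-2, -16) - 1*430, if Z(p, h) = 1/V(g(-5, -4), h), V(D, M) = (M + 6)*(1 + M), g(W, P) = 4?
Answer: -64499/150 ≈ -429.99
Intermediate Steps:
V(D, M) = (1 + M)*(6 + M) (V(D, M) = (6 + M)*(1 + M) = (1 + M)*(6 + M))
Z(p, h) = 1/(6 + h**2 + 7*h)
Z(-2, -16) - 1*430 = 1/(6 + (-16)**2 + 7*(-16)) - 1*430 = 1/(6 + 256 - 112) - 430 = 1/150 - 430 = -64499/150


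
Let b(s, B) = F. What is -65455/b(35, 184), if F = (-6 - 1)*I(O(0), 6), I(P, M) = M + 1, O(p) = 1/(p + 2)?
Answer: 65455/49 ≈ 1335.8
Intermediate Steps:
O(p) = 1/(2 + p)
I(P, M) = 1 + M
F = -49 (F = (-6 - 1)*(1 + 6) = -7*7 = -49)
b(s, B) = -49
-65455/b(35, 184) = -65455/(-49) = -65455*(-1/49) = 65455/49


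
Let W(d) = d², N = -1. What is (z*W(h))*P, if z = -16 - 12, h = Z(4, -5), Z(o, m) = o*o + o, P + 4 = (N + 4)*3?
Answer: -56000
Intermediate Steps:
P = 5 (P = -4 + (-1 + 4)*3 = -4 + 3*3 = -4 + 9 = 5)
Z(o, m) = o + o² (Z(o, m) = o² + o = o + o²)
h = 20 (h = 4*(1 + 4) = 4*5 = 20)
z = -28
(z*W(h))*P = -28*20²*5 = -28*400*5 = -11200*5 = -56000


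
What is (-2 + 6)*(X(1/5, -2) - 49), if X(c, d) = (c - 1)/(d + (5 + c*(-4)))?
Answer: -2172/11 ≈ -197.45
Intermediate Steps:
X(c, d) = (-1 + c)/(5 + d - 4*c) (X(c, d) = (-1 + c)/(d + (5 - 4*c)) = (-1 + c)/(5 + d - 4*c))
(-2 + 6)*(X(1/5, -2) - 49) = (-2 + 6)*((-1 + 1/5)/(5 - 2 - 4/5) - 49) = 4*((-1 + 1/5)/(5 - 2 - 4*1/5) - 49) = 4*(-4/5/(5 - 2 - 4/5) - 49) = 4*(-4/5/(11/5) - 49) = 4*((5/11)*(-4/5) - 49) = 4*(-4/11 - 49) = 4*(-543/11) = -2172/11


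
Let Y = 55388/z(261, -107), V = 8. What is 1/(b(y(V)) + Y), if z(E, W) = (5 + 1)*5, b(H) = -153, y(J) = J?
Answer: 15/25399 ≈ 0.00059057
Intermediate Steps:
z(E, W) = 30 (z(E, W) = 6*5 = 30)
Y = 27694/15 (Y = 55388/30 = 55388*(1/30) = 27694/15 ≈ 1846.3)
1/(b(y(V)) + Y) = 1/(-153 + 27694/15) = 1/(25399/15) = 15/25399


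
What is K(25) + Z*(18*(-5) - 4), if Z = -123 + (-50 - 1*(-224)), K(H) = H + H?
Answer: -4744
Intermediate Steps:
K(H) = 2*H
Z = 51 (Z = -123 + (-50 + 224) = -123 + 174 = 51)
K(25) + Z*(18*(-5) - 4) = 2*25 + 51*(18*(-5) - 4) = 50 + 51*(-90 - 4) = 50 + 51*(-94) = 50 - 4794 = -4744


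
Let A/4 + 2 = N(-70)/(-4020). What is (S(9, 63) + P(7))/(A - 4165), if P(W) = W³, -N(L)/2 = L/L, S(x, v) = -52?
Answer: -292455/4193863 ≈ -0.069734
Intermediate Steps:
N(L) = -2 (N(L) = -2*L/L = -2*1 = -2)
A = -8038/1005 (A = -8 + 4*(-2/(-4020)) = -8 + 4*(-2*(-1/4020)) = -8 + 4*(1/2010) = -8 + 2/1005 = -8038/1005 ≈ -7.9980)
(S(9, 63) + P(7))/(A - 4165) = (-52 + 7³)/(-8038/1005 - 4165) = (-52 + 343)/(-4193863/1005) = 291*(-1005/4193863) = -292455/4193863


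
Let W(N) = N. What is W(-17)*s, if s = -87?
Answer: 1479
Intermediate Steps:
W(-17)*s = -17*(-87) = 1479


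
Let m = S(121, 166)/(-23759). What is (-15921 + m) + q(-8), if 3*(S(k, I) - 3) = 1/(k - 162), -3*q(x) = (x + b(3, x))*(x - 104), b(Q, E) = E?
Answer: -699600977/42353 ≈ -16518.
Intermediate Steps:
q(x) = -2*x*(-104 + x)/3 (q(x) = -(x + x)*(x - 104)/3 = -2*x*(-104 + x)/3)
S(k, I) = 3 + 1/(3*(-162 + k)) (S(k, I) = 3 + 1/(3*(k - 162)) = 3 + 1/(3*(-162 + k)))
m = -16/127059 (m = ((-1457 + 9*121)/(3*(-162 + 121)))/(-23759) = ((1/3)*(-1457 + 1089)/(-41))*(-1/23759) = ((1/3)*(-1/41)*(-368))*(-1/23759) = (368/123)*(-1/23759) = -16/127059 ≈ -0.00012593)
(-15921 + m) + q(-8) = (-15921 - 16/127059) + (2/3)*(-8)*(104 - 1*(-8)) = -2022906355/127059 + (2/3)*(-8)*(104 + 8) = -2022906355/127059 + (2/3)*(-8)*112 = -2022906355/127059 - 1792/3 = -699600977/42353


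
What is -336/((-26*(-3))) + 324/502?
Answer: -11950/3263 ≈ -3.6623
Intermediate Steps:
-336/((-26*(-3))) + 324/502 = -336/78 + 324*(1/502) = -336*1/78 + 162/251 = -56/13 + 162/251 = -11950/3263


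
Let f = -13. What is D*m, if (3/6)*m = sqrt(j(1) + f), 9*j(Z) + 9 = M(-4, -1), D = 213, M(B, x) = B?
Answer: 142*I*sqrt(130) ≈ 1619.0*I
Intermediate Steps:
j(Z) = -13/9 (j(Z) = -1 + (1/9)*(-4) = -1 - 4/9 = -13/9)
m = 2*I*sqrt(130)/3 (m = 2*sqrt(-13/9 - 13) = 2*sqrt(-130/9) = 2*(I*sqrt(130)/3) = 2*I*sqrt(130)/3 ≈ 7.6012*I)
D*m = 213*(2*I*sqrt(130)/3) = 142*I*sqrt(130)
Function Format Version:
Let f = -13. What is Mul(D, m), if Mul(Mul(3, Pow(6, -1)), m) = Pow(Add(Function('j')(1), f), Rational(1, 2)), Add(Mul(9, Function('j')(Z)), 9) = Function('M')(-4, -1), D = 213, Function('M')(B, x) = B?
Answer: Mul(142, I, Pow(130, Rational(1, 2))) ≈ Mul(1619.0, I)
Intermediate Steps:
Function('j')(Z) = Rational(-13, 9) (Function('j')(Z) = Add(-1, Mul(Rational(1, 9), -4)) = Add(-1, Rational(-4, 9)) = Rational(-13, 9))
m = Mul(Rational(2, 3), I, Pow(130, Rational(1, 2))) (m = Mul(2, Pow(Add(Rational(-13, 9), -13), Rational(1, 2))) = Mul(2, Pow(Rational(-130, 9), Rational(1, 2))) = Mul(2, Mul(Rational(1, 3), I, Pow(130, Rational(1, 2)))) = Mul(Rational(2, 3), I, Pow(130, Rational(1, 2))) ≈ Mul(7.6012, I))
Mul(D, m) = Mul(213, Mul(Rational(2, 3), I, Pow(130, Rational(1, 2)))) = Mul(142, I, Pow(130, Rational(1, 2)))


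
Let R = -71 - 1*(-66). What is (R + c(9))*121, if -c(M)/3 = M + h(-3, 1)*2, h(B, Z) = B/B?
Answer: -4598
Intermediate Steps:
h(B, Z) = 1
R = -5 (R = -71 + 66 = -5)
c(M) = -6 - 3*M (c(M) = -3*(M + 1*2) = -3*(M + 2) = -3*(2 + M) = -6 - 3*M)
(R + c(9))*121 = (-5 + (-6 - 3*9))*121 = (-5 + (-6 - 27))*121 = (-5 - 33)*121 = -38*121 = -4598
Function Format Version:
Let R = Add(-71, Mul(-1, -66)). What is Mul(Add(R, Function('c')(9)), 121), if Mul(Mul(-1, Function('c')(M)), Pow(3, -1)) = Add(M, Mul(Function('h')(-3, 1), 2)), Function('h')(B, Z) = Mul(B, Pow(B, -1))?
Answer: -4598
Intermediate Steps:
Function('h')(B, Z) = 1
R = -5 (R = Add(-71, 66) = -5)
Function('c')(M) = Add(-6, Mul(-3, M)) (Function('c')(M) = Mul(-3, Add(M, Mul(1, 2))) = Mul(-3, Add(M, 2)) = Mul(-3, Add(2, M)) = Add(-6, Mul(-3, M)))
Mul(Add(R, Function('c')(9)), 121) = Mul(Add(-5, Add(-6, Mul(-3, 9))), 121) = Mul(Add(-5, Add(-6, -27)), 121) = Mul(Add(-5, -33), 121) = Mul(-38, 121) = -4598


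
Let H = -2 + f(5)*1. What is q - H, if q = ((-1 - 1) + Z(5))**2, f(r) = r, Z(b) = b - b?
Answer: 1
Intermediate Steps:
Z(b) = 0
H = 3 (H = -2 + 5*1 = -2 + 5 = 3)
q = 4 (q = ((-1 - 1) + 0)**2 = (-2 + 0)**2 = (-2)**2 = 4)
q - H = 4 - 1*3 = 4 - 3 = 1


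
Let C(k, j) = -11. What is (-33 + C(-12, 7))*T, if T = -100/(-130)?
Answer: -440/13 ≈ -33.846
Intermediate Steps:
T = 10/13 (T = -100*(-1/130) = 10/13 ≈ 0.76923)
(-33 + C(-12, 7))*T = (-33 - 11)*(10/13) = -44*10/13 = -440/13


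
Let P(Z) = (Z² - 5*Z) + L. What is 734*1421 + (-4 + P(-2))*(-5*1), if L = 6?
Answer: 1042934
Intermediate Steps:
P(Z) = 6 + Z² - 5*Z (P(Z) = (Z² - 5*Z) + 6 = 6 + Z² - 5*Z)
734*1421 + (-4 + P(-2))*(-5*1) = 734*1421 + (-4 + (6 + (-2)² - 5*(-2)))*(-5*1) = 1043014 + (-4 + (6 + 4 + 10))*(-5) = 1043014 + (-4 + 20)*(-5) = 1043014 + 16*(-5) = 1043014 - 80 = 1042934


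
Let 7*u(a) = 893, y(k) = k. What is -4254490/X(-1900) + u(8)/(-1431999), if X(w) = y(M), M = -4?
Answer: 21323488987499/20047986 ≈ 1.0636e+6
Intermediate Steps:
X(w) = -4
u(a) = 893/7 (u(a) = (⅐)*893 = 893/7)
-4254490/X(-1900) + u(8)/(-1431999) = -4254490/(-4) + (893/7)/(-1431999) = -4254490*(-¼) + (893/7)*(-1/1431999) = 2127245/2 - 893/10023993 = 21323488987499/20047986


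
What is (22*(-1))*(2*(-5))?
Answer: 220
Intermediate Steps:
(22*(-1))*(2*(-5)) = -22*(-10) = 220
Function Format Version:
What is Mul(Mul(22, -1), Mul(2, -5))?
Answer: 220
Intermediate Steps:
Mul(Mul(22, -1), Mul(2, -5)) = Mul(-22, -10) = 220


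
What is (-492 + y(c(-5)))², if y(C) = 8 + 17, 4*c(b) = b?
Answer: 218089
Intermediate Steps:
c(b) = b/4
y(C) = 25
(-492 + y(c(-5)))² = (-492 + 25)² = (-467)² = 218089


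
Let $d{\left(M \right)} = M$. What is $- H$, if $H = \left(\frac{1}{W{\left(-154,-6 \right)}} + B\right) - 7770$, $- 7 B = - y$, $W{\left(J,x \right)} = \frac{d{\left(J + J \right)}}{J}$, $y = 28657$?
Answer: $\frac{51459}{14} \approx 3675.6$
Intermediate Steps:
$W{\left(J,x \right)} = 2$ ($W{\left(J,x \right)} = \frac{J + J}{J} = \frac{2 J}{J} = 2$)
$B = \frac{28657}{7}$ ($B = - \frac{\left(-1\right) 28657}{7} = \left(- \frac{1}{7}\right) \left(-28657\right) = \frac{28657}{7} \approx 4093.9$)
$H = - \frac{51459}{14}$ ($H = \left(\frac{1}{2} + \frac{28657}{7}\right) - 7770 = \frac{57321}{14} - 7770 = - \frac{51459}{14} \approx -3675.6$)
$- H = \left(-1\right) \left(- \frac{51459}{14}\right) = \frac{51459}{14}$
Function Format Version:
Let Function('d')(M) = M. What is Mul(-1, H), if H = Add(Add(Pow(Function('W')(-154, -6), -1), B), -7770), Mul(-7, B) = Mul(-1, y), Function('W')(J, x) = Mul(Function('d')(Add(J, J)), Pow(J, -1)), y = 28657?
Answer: Rational(51459, 14) ≈ 3675.6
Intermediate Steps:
Function('W')(J, x) = 2 (Function('W')(J, x) = Mul(Add(J, J), Pow(J, -1)) = Mul(Mul(2, J), Pow(J, -1)) = 2)
B = Rational(28657, 7) (B = Mul(Rational(-1, 7), Mul(-1, 28657)) = Mul(Rational(-1, 7), -28657) = Rational(28657, 7) ≈ 4093.9)
H = Rational(-51459, 14) (H = Add(Add(Pow(2, -1), Rational(28657, 7)), -7770) = Add(Add(Rational(1, 2), Rational(28657, 7)), -7770) = Add(Rational(57321, 14), -7770) = Rational(-51459, 14) ≈ -3675.6)
Mul(-1, H) = Mul(-1, Rational(-51459, 14)) = Rational(51459, 14)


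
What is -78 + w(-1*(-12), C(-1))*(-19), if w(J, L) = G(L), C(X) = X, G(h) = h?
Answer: -59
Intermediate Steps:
w(J, L) = L
-78 + w(-1*(-12), C(-1))*(-19) = -78 - 1*(-19) = -78 + 19 = -59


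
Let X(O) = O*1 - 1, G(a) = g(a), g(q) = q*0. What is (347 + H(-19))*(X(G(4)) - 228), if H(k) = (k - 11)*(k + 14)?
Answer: -113813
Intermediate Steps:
g(q) = 0
G(a) = 0
X(O) = -1 + O (X(O) = O - 1 = -1 + O)
H(k) = (-11 + k)*(14 + k)
(347 + H(-19))*(X(G(4)) - 228) = (347 + (-154 + (-19)² + 3*(-19)))*((-1 + 0) - 228) = (347 + (-154 + 361 - 57))*(-1 - 228) = (347 + 150)*(-229) = 497*(-229) = -113813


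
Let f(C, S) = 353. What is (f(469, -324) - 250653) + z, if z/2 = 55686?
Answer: -138928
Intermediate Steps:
z = 111372 (z = 2*55686 = 111372)
(f(469, -324) - 250653) + z = (353 - 250653) + 111372 = -250300 + 111372 = -138928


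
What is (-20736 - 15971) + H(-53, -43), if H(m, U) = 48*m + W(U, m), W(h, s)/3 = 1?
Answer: -39248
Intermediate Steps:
W(h, s) = 3 (W(h, s) = 3*1 = 3)
H(m, U) = 3 + 48*m (H(m, U) = 48*m + 3 = 3 + 48*m)
(-20736 - 15971) + H(-53, -43) = (-20736 - 15971) + (3 + 48*(-53)) = -36707 + (3 - 2544) = -36707 - 2541 = -39248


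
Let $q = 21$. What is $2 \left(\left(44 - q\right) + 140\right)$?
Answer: $326$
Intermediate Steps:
$2 \left(\left(44 - q\right) + 140\right) = 2 \left(\left(44 - 21\right) + 140\right) = 2 \left(23 + 140\right) = 2 \cdot 163 = 326$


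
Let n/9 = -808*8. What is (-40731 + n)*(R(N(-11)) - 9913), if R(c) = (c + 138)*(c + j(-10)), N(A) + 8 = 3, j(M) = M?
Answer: 1177784556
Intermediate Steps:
N(A) = -5 (N(A) = -8 + 3 = -5)
n = -58176 (n = 9*(-808*8) = 9*(-6464) = -58176)
R(c) = (-10 + c)*(138 + c) (R(c) = (c + 138)*(c - 10) = (138 + c)*(-10 + c) = (-10 + c)*(138 + c))
(-40731 + n)*(R(N(-11)) - 9913) = (-40731 - 58176)*((-1380 + (-5)**2 + 128*(-5)) - 9913) = -98907*((-1380 + 25 - 640) - 9913) = -98907*(-1995 - 9913) = -98907*(-11908) = 1177784556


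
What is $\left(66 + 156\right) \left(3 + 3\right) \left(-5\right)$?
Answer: $-6660$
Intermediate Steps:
$\left(66 + 156\right) \left(3 + 3\right) \left(-5\right) = 222 \cdot 6 \left(-5\right) = 222 \left(-30\right) = -6660$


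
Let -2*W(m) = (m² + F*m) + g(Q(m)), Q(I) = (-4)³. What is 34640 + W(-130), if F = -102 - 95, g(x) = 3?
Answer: 26767/2 ≈ 13384.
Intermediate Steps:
Q(I) = -64
F = -197
W(m) = -3/2 - m²/2 + 197*m/2 (W(m) = -((m² - 197*m) + 3)/2 = -(3 + m² - 197*m)/2 = -3/2 - m²/2 + 197*m/2)
34640 + W(-130) = 34640 + (-3/2 - ½*(-130)² + (197/2)*(-130)) = 34640 + (-3/2 - ½*16900 - 12805) = 34640 + (-3/2 - 8450 - 12805) = 34640 - 42513/2 = 26767/2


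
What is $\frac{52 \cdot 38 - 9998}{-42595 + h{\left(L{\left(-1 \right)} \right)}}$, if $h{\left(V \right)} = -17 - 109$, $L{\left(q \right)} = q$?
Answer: $\frac{1146}{6103} \approx 0.18778$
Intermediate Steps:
$h{\left(V \right)} = -126$
$\frac{52 \cdot 38 - 9998}{-42595 + h{\left(L{\left(-1 \right)} \right)}} = \frac{52 \cdot 38 - 9998}{-42595 - 126} = \frac{1976 - 9998}{-42721} = \left(-8022\right) \left(- \frac{1}{42721}\right) = \frac{1146}{6103}$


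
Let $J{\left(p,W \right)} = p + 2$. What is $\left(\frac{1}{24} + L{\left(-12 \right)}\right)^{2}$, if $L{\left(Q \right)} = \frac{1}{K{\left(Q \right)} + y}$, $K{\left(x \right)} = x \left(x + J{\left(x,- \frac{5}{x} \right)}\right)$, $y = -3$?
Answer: $\frac{9025}{4359744} \approx 0.0020701$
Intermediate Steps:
$J{\left(p,W \right)} = 2 + p$
$K{\left(x \right)} = x \left(2 + 2 x\right)$ ($K{\left(x \right)} = x \left(x + \left(2 + x\right)\right) = x \left(2 + 2 x\right)$)
$L{\left(Q \right)} = \frac{1}{-3 + 2 Q \left(1 + Q\right)}$ ($L{\left(Q \right)} = \frac{1}{2 Q \left(1 + Q\right) - 3} = \frac{1}{-3 + 2 Q \left(1 + Q\right)}$)
$\left(\frac{1}{24} + L{\left(-12 \right)}\right)^{2} = \left(\frac{1}{24} + \frac{1}{-3 + 2 \left(-12\right) \left(1 - 12\right)}\right)^{2} = \left(\frac{1}{24} + \frac{1}{-3 + 2 \left(-12\right) \left(-11\right)}\right)^{2} = \left(\frac{1}{24} + \frac{1}{-3 + 264}\right)^{2} = \left(\frac{1}{24} + \frac{1}{261}\right)^{2} = \left(\frac{95}{2088}\right)^{2} = \frac{9025}{4359744}$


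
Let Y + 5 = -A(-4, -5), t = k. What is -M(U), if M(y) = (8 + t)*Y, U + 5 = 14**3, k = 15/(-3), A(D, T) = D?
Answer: 3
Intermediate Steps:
k = -5 (k = 15*(-1/3) = -5)
U = 2739 (U = -5 + 14**3 = -5 + 2744 = 2739)
t = -5
Y = -1 (Y = -5 - 1*(-4) = -5 + 4 = -1)
M(y) = -3 (M(y) = (8 - 5)*(-1) = 3*(-1) = -3)
-M(U) = -1*(-3) = 3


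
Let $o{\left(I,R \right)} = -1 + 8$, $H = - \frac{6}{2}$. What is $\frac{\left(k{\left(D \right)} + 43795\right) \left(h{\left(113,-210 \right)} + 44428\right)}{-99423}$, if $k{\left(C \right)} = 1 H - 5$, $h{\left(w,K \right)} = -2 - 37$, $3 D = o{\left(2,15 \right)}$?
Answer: $- \frac{1943661143}{99423} \approx -19549.0$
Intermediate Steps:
$H = -3$ ($H = \left(-6\right) \frac{1}{2} = -3$)
$o{\left(I,R \right)} = 7$
$D = \frac{7}{3}$ ($D = \frac{1}{3} \cdot 7 = \frac{7}{3} \approx 2.3333$)
$h{\left(w,K \right)} = -39$ ($h{\left(w,K \right)} = -2 - 37 = -39$)
$k{\left(C \right)} = -8$ ($k{\left(C \right)} = 1 \left(-3\right) - 5 = -3 - 5 = -8$)
$\frac{\left(k{\left(D \right)} + 43795\right) \left(h{\left(113,-210 \right)} + 44428\right)}{-99423} = \frac{\left(-8 + 43795\right) \left(-39 + 44428\right)}{-99423} = 43787 \cdot 44389 \left(- \frac{1}{99423}\right) = 1943661143 \left(- \frac{1}{99423}\right) = - \frac{1943661143}{99423}$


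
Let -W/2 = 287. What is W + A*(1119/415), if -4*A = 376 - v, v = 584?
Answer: -180022/415 ≈ -433.79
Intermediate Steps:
A = 52 (A = -(376 - 1*584)/4 = -(376 - 584)/4 = -1/4*(-208) = 52)
W = -574 (W = -2*287 = -574)
W + A*(1119/415) = -574 + 52*(1119/415) = -574 + 58188/415 = -180022/415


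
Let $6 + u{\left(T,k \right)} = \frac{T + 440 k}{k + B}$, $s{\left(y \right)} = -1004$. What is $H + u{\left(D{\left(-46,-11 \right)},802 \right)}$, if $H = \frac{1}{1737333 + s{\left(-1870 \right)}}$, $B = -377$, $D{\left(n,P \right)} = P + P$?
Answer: $\frac{35779408221}{43408225} \approx 824.25$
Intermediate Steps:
$D{\left(n,P \right)} = 2 P$
$u{\left(T,k \right)} = -6 + \frac{T + 440 k}{-377 + k}$ ($u{\left(T,k \right)} = -6 + \frac{T + 440 k}{k - 377} = -6 + \frac{T + 440 k}{-377 + k}$)
$H = \frac{1}{1736329}$ ($H = \frac{1}{1737333 - 1004} = \frac{1}{1736329} \approx 5.7593 \cdot 10^{-7}$)
$H + u{\left(D{\left(-46,-11 \right)},802 \right)} = \frac{1}{1736329} + \frac{2262 + 2 \left(-11\right) + 434 \cdot 802}{-377 + 802} = \frac{1}{1736329} + \frac{2262 - 22 + 348068}{425} = \frac{1}{1736329} + \frac{1}{425} \cdot 350308 = \frac{1}{1736329} + \frac{350308}{425} = \frac{35779408221}{43408225}$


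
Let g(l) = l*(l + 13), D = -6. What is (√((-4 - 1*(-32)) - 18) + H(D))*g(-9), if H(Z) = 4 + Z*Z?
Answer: -1440 - 36*√10 ≈ -1553.8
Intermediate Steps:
H(Z) = 4 + Z²
g(l) = l*(13 + l)
(√((-4 - 1*(-32)) - 18) + H(D))*g(-9) = (√((-4 - 1*(-32)) - 18) + (4 + (-6)²))*(-9*(13 - 9)) = (√((-4 + 32) - 18) + (4 + 36))*(-9*4) = (√(28 - 18) + 40)*(-36) = (√10 + 40)*(-36) = (40 + √10)*(-36) = -1440 - 36*√10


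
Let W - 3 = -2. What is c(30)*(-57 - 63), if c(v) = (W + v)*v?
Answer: -111600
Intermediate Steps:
W = 1 (W = 3 - 2 = 1)
c(v) = v*(1 + v) (c(v) = (1 + v)*v = v*(1 + v))
c(30)*(-57 - 63) = (30*(1 + 30))*(-57 - 63) = (30*31)*(-120) = 930*(-120) = -111600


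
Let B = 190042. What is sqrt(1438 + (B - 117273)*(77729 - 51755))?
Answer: 2*sqrt(472525861) ≈ 43475.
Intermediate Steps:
sqrt(1438 + (B - 117273)*(77729 - 51755)) = sqrt(1438 + (190042 - 117273)*(77729 - 51755)) = sqrt(1438 + 72769*25974) = sqrt(1438 + 1890102006) = sqrt(1890103444) = 2*sqrt(472525861)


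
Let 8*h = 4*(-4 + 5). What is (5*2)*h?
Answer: 5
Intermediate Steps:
h = ½ (h = (4*(-4 + 5))/8 = (4*1)/8 = (⅛)*4 = ½ ≈ 0.50000)
(5*2)*h = (5*2)*(½) = 10*(½) = 5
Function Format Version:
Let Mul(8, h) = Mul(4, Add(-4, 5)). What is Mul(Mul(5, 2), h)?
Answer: 5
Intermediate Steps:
h = Rational(1, 2) (h = Mul(Rational(1, 8), Mul(4, Add(-4, 5))) = Mul(Rational(1, 8), Mul(4, 1)) = Mul(Rational(1, 8), 4) = Rational(1, 2) ≈ 0.50000)
Mul(Mul(5, 2), h) = Mul(Mul(5, 2), Rational(1, 2)) = Mul(10, Rational(1, 2)) = 5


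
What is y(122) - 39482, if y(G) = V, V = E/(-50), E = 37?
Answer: -1974137/50 ≈ -39483.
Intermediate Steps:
V = -37/50 (V = 37/(-50) = 37*(-1/50) = -37/50 ≈ -0.74000)
y(G) = -37/50
y(122) - 39482 = -37/50 - 39482 = -1974137/50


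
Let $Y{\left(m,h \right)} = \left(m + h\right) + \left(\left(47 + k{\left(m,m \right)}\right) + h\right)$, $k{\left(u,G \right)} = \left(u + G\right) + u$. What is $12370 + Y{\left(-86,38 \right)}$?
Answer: $12149$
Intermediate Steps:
$k{\left(u,G \right)} = G + 2 u$ ($k{\left(u,G \right)} = \left(G + u\right) + u = G + 2 u$)
$Y{\left(m,h \right)} = 47 + 2 h + 4 m$ ($Y{\left(m,h \right)} = \left(m + h\right) + \left(\left(47 + \left(m + 2 m\right)\right) + h\right) = \left(h + m\right) + \left(\left(47 + 3 m\right) + h\right) = \left(h + m\right) + \left(47 + h + 3 m\right) = 47 + 2 h + 4 m$)
$12370 + Y{\left(-86,38 \right)} = 12370 + \left(47 + 2 \cdot 38 + 4 \left(-86\right)\right) = 12370 + \left(47 + 76 - 344\right) = 12370 - 221 = 12149$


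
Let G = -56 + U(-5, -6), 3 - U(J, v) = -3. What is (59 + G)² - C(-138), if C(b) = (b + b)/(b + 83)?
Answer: 4179/55 ≈ 75.982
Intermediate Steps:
U(J, v) = 6 (U(J, v) = 3 - 1*(-3) = 3 + 3 = 6)
G = -50 (G = -56 + 6 = -50)
C(b) = 2*b/(83 + b) (C(b) = (2*b)/(83 + b) = 2*b/(83 + b))
(59 + G)² - C(-138) = (59 - 50)² - 2*(-138)/(83 - 138) = 9² - 2*(-138)/(-55) = 81 - 2*(-138)*(-1)/55 = 81 - 1*276/55 = 81 - 276/55 = 4179/55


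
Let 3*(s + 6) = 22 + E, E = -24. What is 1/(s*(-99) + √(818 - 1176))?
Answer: 330/217979 - I*√358/435958 ≈ 0.0015139 - 4.3401e-5*I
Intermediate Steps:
s = -20/3 (s = -6 + (22 - 24)/3 = -6 + (⅓)*(-2) = -6 - ⅔ = -20/3 ≈ -6.6667)
1/(s*(-99) + √(818 - 1176)) = 1/(-20/3*(-99) + √(818 - 1176)) = 1/(660 + √(-358)) = 1/(660 + I*√358)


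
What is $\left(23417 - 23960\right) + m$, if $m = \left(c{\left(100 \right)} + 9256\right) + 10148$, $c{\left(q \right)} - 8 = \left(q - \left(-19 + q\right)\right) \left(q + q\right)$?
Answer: $22669$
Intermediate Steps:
$c{\left(q \right)} = 8 + 38 q$ ($c{\left(q \right)} = 8 + \left(q - \left(-19 + q\right)\right) \left(q + q\right) = 8 + 19 \cdot 2 q = 8 + 38 q$)
$m = 23212$ ($m = \left(\left(8 + 38 \cdot 100\right) + 9256\right) + 10148 = \left(\left(8 + 3800\right) + 9256\right) + 10148 = \left(3808 + 9256\right) + 10148 = 13064 + 10148 = 23212$)
$\left(23417 - 23960\right) + m = \left(23417 - 23960\right) + 23212 = -543 + 23212 = 22669$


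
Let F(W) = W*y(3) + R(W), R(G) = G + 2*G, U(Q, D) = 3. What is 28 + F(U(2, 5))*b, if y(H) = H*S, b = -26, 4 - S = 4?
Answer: -206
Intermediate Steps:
S = 0 (S = 4 - 1*4 = 4 - 4 = 0)
R(G) = 3*G
y(H) = 0 (y(H) = H*0 = 0)
F(W) = 3*W (F(W) = W*0 + 3*W = 0 + 3*W = 3*W)
28 + F(U(2, 5))*b = 28 + (3*3)*(-26) = 28 + 9*(-26) = 28 - 234 = -206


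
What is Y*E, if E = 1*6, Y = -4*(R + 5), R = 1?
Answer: -144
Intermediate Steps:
Y = -24 (Y = -4*(1 + 5) = -4*6 = -24)
E = 6
Y*E = -24*6 = -144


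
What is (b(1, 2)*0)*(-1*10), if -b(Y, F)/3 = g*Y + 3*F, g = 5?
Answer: 0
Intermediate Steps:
b(Y, F) = -15*Y - 9*F (b(Y, F) = -3*(5*Y + 3*F) = -3*(3*F + 5*Y) = -15*Y - 9*F)
(b(1, 2)*0)*(-1*10) = ((-15*1 - 9*2)*0)*(-1*10) = ((-15 - 18)*0)*(-10) = -33*0*(-10) = 0*(-10) = 0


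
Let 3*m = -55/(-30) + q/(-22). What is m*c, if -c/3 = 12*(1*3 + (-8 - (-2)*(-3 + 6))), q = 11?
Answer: -16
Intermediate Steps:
m = 4/9 (m = (-55/(-30) + 11/(-22))/3 = (-55*(-1/30) + 11*(-1/22))/3 = (11/6 - ½)/3 = (⅓)*(4/3) = 4/9 ≈ 0.44444)
c = -36 (c = -36*(1*3 + (-8 - (-2)*(-3 + 6))) = -36*(3 + (-8 - (-2)*3)) = -36*(3 + (-8 - 1*(-6))) = -36*(3 + (-8 + 6)) = -36*(3 - 2) = -36 ≈ -36.000)
m*c = (4/9)*(-36) = -16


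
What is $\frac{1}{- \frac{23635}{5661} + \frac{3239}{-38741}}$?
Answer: $- \frac{219312801}{933979514} \approx -0.23482$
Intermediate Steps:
$\frac{1}{- \frac{23635}{5661} + \frac{3239}{-38741}} = \frac{1}{\left(-23635\right) \frac{1}{5661} + 3239 \left(- \frac{1}{38741}\right)} = \frac{1}{- \frac{23635}{5661} - \frac{3239}{38741}} = \frac{1}{- \frac{933979514}{219312801}} = - \frac{219312801}{933979514}$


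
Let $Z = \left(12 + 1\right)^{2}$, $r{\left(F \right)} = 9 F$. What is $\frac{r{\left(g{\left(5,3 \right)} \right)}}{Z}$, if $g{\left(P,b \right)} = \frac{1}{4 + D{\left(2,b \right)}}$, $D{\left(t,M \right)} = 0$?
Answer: $\frac{9}{676} \approx 0.013314$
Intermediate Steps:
$g{\left(P,b \right)} = \frac{1}{4}$ ($g{\left(P,b \right)} = \frac{1}{4 + 0} = \frac{1}{4}$)
$Z = 169$ ($Z = 13^{2} = 169$)
$\frac{r{\left(g{\left(5,3 \right)} \right)}}{Z} = \frac{9 \cdot \frac{1}{4}}{169} = \frac{9}{4} \cdot \frac{1}{169} = \frac{9}{676}$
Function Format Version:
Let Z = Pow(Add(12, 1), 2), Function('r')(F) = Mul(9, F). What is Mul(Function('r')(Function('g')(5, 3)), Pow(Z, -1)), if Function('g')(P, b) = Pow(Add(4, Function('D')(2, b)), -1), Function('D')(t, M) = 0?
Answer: Rational(9, 676) ≈ 0.013314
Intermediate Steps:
Function('g')(P, b) = Rational(1, 4) (Function('g')(P, b) = Pow(Add(4, 0), -1) = Pow(4, -1) = Rational(1, 4))
Z = 169 (Z = Pow(13, 2) = 169)
Mul(Function('r')(Function('g')(5, 3)), Pow(Z, -1)) = Mul(Mul(9, Rational(1, 4)), Pow(169, -1)) = Mul(Rational(9, 4), Rational(1, 169)) = Rational(9, 676)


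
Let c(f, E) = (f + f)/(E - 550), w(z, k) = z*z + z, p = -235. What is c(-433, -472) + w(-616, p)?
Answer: 193587673/511 ≈ 3.7884e+5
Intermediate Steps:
w(z, k) = z + z² (w(z, k) = z² + z = z + z²)
c(f, E) = 2*f/(-550 + E) (c(f, E) = (2*f)/(-550 + E) = 2*f/(-550 + E))
c(-433, -472) + w(-616, p) = 2*(-433)/(-550 - 472) - 616*(1 - 616) = 2*(-433)/(-1022) - 616*(-615) = 2*(-433)*(-1/1022) + 378840 = 433/511 + 378840 = 193587673/511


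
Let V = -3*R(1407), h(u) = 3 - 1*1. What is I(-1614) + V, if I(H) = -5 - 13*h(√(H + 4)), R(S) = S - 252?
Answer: -3496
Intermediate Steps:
R(S) = -252 + S
h(u) = 2 (h(u) = 3 - 1 = 2)
I(H) = -31 (I(H) = -5 - 13*2 = -5 - 26 = -31)
V = -3465 (V = -3*(-252 + 1407) = -3*1155 = -3465)
I(-1614) + V = -31 - 3465 = -3496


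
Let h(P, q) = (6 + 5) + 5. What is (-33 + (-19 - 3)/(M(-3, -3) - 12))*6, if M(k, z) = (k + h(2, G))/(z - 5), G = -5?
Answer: -20526/109 ≈ -188.31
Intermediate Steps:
h(P, q) = 16 (h(P, q) = 11 + 5 = 16)
M(k, z) = (16 + k)/(-5 + z) (M(k, z) = (k + 16)/(z - 5) = (16 + k)/(-5 + z))
(-33 + (-19 - 3)/(M(-3, -3) - 12))*6 = (-33 + (-19 - 3)/((16 - 3)/(-5 - 3) - 12))*6 = (-33 - 22/(13/(-8) - 12))*6 = (-33 - 22/(-⅛*13 - 12))*6 = (-33 - 22/(-13/8 - 12))*6 = (-33 - 22/(-109/8))*6 = (-33 - 22*(-8/109))*6 = (-33 + 176/109)*6 = -3421/109*6 = -20526/109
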